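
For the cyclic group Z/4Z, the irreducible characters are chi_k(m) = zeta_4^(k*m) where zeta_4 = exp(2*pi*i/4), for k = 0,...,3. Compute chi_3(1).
chi_3(1) = zeta_4^3 = -I

Explanation: chi_3(1) = zeta_4^(3*1) = zeta_4^3. Since zeta_4^4 = 1, this equals zeta_4^3 = exp(2*pi*i*3/4) = -I.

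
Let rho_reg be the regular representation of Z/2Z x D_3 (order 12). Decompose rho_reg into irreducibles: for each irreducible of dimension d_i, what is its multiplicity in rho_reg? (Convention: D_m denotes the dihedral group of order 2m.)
Each irreducible V_i of dimension d_i appears with multiplicity d_i, i.e. rho_reg = (direct sum over all irreducibles V_i) d_i V_i. The irreducible dimensions for Z/2Z x D_3 are 1, 1, 1, 1, 2, 2: 4 irreducibles of dimension 1, each with multiplicity 1; 2 irreducibles of dimension 2, each with multiplicity 2. Total dimension 4*1*1 + 2*2*2 = 12 = |G|.

Argument: General theorem: in the regular representation of a finite group G, each irreducible appears with multiplicity equal to its dimension. Check: dim(rho_reg) = sum d_i^2 = 1 + 1 + 1 + 1 + 4 + 4 = 12 = |G|.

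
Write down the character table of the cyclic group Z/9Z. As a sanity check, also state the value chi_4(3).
Character table of Z/9Z (irreps indexed chi_0,...,chi_8 with chi_k(m) = zeta_9^(k*m), zeta_9 = exp(2*pi*i/9)):
  irrep \ class  {0} (size 1)  {1} (size 1)    {2} (size 1)    {3} (size 1)    {4} (size 1)    {5} (size 1)    {6} (size 1)    {7} (size 1)    {8} (size 1)  
  chi_0          1             1               1               1               1               1               1               1               1             
  chi_1          1             exp(2*I*pi/9)   exp(4*I*pi/9)   exp(2*I*pi/3)   exp(8*I*pi/9)   exp(-8*I*pi/9)  exp(-2*I*pi/3)  exp(-4*I*pi/9)  exp(-2*I*pi/9)
  chi_2          1             exp(4*I*pi/9)   exp(8*I*pi/9)   exp(-2*I*pi/3)  exp(-2*I*pi/9)  exp(2*I*pi/9)   exp(2*I*pi/3)   exp(-8*I*pi/9)  exp(-4*I*pi/9)
  chi_3          1             exp(2*I*pi/3)   exp(-2*I*pi/3)  1               exp(2*I*pi/3)   exp(-2*I*pi/3)  1               exp(2*I*pi/3)   exp(-2*I*pi/3)
  chi_4          1             exp(8*I*pi/9)   exp(-2*I*pi/9)  exp(2*I*pi/3)   exp(-4*I*pi/9)  exp(4*I*pi/9)   exp(-2*I*pi/3)  exp(2*I*pi/9)   exp(-8*I*pi/9)
  chi_5          1             exp(-8*I*pi/9)  exp(2*I*pi/9)   exp(-2*I*pi/3)  exp(4*I*pi/9)   exp(-4*I*pi/9)  exp(2*I*pi/3)   exp(-2*I*pi/9)  exp(8*I*pi/9) 
  chi_6          1             exp(-2*I*pi/3)  exp(2*I*pi/3)   1               exp(-2*I*pi/3)  exp(2*I*pi/3)   1               exp(-2*I*pi/3)  exp(2*I*pi/3) 
  chi_7          1             exp(-4*I*pi/9)  exp(-8*I*pi/9)  exp(2*I*pi/3)   exp(2*I*pi/9)   exp(-2*I*pi/9)  exp(-2*I*pi/3)  exp(8*I*pi/9)   exp(4*I*pi/9) 
  chi_8          1             exp(-2*I*pi/9)  exp(-4*I*pi/9)  exp(-2*I*pi/3)  exp(-8*I*pi/9)  exp(8*I*pi/9)   exp(2*I*pi/3)   exp(4*I*pi/9)   exp(2*I*pi/9) 

Spot check: chi_4(3) = zeta_9^(4*3) = zeta_9^12 = exp(2*I*pi/3).

Details: Z/9Z is abelian, so all 9 irreducible complex representations are 1-dimensional. They are given by chi_k(m) = zeta_9^(k*m) for k = 0,...,8. Row orthogonality: sum_m chi_k(m) conj(chi_l(m)) = 9 * [k = l].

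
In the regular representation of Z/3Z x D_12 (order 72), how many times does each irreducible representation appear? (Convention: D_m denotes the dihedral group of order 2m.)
Each irreducible V_i of dimension d_i appears with multiplicity d_i, i.e. rho_reg = (direct sum over all irreducibles V_i) d_i V_i. The irreducible dimensions for Z/3Z x D_12 are 1, 1, 1, 1, 1, 1, 1, 1, 1, 1, 1, 1, 2, 2, 2, 2, 2, 2, 2, 2, 2, 2, 2, 2, 2, 2, 2: 12 irreducibles of dimension 1, each with multiplicity 1; 15 irreducibles of dimension 2, each with multiplicity 2. Total dimension 12*1*1 + 15*2*2 = 72 = |G|.

Derivation: General theorem: in the regular representation of a finite group G, each irreducible appears with multiplicity equal to its dimension. Check: dim(rho_reg) = sum d_i^2 = 1 + 1 + 1 + 1 + 1 + 1 + 1 + 1 + 1 + 1 + 1 + 1 + 4 + 4 + 4 + 4 + 4 + 4 + 4 + 4 + 4 + 4 + 4 + 4 + 4 + 4 + 4 = 72 = |G|.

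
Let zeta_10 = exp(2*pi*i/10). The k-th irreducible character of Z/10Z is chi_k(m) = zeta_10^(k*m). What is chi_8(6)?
chi_8(6) = zeta_10^48 = exp(-2*I*pi/5)

Solution. chi_8(6) = zeta_10^(8*6) = zeta_10^48. Since zeta_10^10 = 1, this equals zeta_10^8 = exp(2*pi*i*8/10) = exp(-2*I*pi/5).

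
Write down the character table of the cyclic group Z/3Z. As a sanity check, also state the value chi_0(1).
Character table of Z/3Z (irreps indexed chi_0,...,chi_2 with chi_k(m) = zeta_3^(k*m), zeta_3 = exp(2*pi*i/3)):
  irrep \ class  {0} (size 1)  {1} (size 1)    {2} (size 1)  
  chi_0          1             1               1             
  chi_1          1             exp(2*I*pi/3)   exp(-2*I*pi/3)
  chi_2          1             exp(-2*I*pi/3)  exp(2*I*pi/3) 

Spot check: chi_0(1) = zeta_3^(0*1) = zeta_3^0 = 1.

Argument: Z/3Z is abelian, so all 3 irreducible complex representations are 1-dimensional. They are given by chi_k(m) = zeta_3^(k*m) for k = 0,...,2. Row orthogonality: sum_m chi_k(m) conj(chi_l(m)) = 3 * [k = l].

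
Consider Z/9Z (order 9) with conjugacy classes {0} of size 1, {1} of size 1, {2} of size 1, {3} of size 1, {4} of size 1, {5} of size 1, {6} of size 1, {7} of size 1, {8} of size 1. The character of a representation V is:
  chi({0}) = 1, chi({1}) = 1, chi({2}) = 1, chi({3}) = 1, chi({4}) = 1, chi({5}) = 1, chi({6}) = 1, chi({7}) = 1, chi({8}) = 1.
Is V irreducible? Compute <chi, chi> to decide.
Irreducible: <chi, chi> = 1.

Proof sketch: <chi, chi> = (1/|G|) sum_C |C| * |chi(C)|^2 = (1/9)[1*|1|^2 + 1*|1|^2 + 1*|1|^2 + 1*|1|^2 + 1*|1|^2 + 1*|1|^2 + 1*|1|^2 + 1*|1|^2 + 1*|1|^2]
  = (1/9)[(1) + (1) + (1) + (1) + (1) + (1) + (1) + (1) + (1)] = 9/9 = 1.
(Exp terms are combined using exp(i*s)*conj(exp(i*t)) = exp(i*(s-t)), and sums of them are collapsed using the identity that for every m > 1 the m distinct m-th roots of unity sum to 0, e.g. 1 + exp(2*I*pi/3) + exp(-2*I*pi/3) = 0.)
A character is irreducible iff <chi, chi> = 1, so this representation is irreducible.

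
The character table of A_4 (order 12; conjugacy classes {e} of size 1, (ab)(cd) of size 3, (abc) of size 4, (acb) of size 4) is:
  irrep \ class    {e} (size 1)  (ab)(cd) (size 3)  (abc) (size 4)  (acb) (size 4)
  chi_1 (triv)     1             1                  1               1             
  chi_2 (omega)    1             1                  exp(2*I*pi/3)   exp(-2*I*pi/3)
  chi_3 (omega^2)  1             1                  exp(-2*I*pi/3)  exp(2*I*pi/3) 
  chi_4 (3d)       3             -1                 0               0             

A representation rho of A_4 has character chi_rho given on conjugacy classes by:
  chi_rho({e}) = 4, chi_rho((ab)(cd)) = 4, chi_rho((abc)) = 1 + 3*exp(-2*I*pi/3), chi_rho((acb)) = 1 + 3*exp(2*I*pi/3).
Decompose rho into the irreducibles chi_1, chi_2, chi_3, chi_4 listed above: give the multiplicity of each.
Multiplicities: chi_1: 1, chi_2: 0, chi_3: 3, chi_4: 0.

Details: Use <chi_rho, chi> = (1/|G|) sum_C |C| * chi_rho(C) * conj(chi(C)) with |G| = 12 for each irreducible chi in the table:
  <chi_rho, chi_1> = (1/12)[1*(4)*conj(1) + 3*(4)*conj(1) + 4*(1 + 3*exp(-2*I*pi/3))*conj(1) + 4*(1 + 3*exp(2*I*pi/3))*conj(1)]
      = (1/12)[(4) + (12) + (4 + 12*exp(-2*I*pi/3)) + (4 + 12*exp(2*I*pi/3))] = 12/12 = 1
  <chi_rho, chi_2> = (1/12)[1*(4)*conj(1) + 3*(4)*conj(1) + 4*(1 + 3*exp(-2*I*pi/3))*conj(exp(2*I*pi/3)) + 4*(1 + 3*exp(2*I*pi/3))*conj(exp(-2*I*pi/3))]
      = (1/12)[(4) + (12) + (4*exp(-2*I*pi/3) + 12*exp(2*I*pi/3)) + (12*exp(-2*I*pi/3) + 4*exp(2*I*pi/3))] = 0/12 = 0
  <chi_rho, chi_3> = (1/12)[1*(4)*conj(1) + 3*(4)*conj(1) + 4*(1 + 3*exp(-2*I*pi/3))*conj(exp(-2*I*pi/3)) + 4*(1 + 3*exp(2*I*pi/3))*conj(exp(2*I*pi/3))]
      = (1/12)[(4) + (12) + (12 + 4*exp(2*I*pi/3)) + (12 + 4*exp(-2*I*pi/3))] = 36/12 = 3
  <chi_rho, chi_4> = (1/12)[1*(4)*conj(3) + 3*(4)*conj(-1) + 4*(1 + 3*exp(-2*I*pi/3))*conj(0) + 4*(1 + 3*exp(2*I*pi/3))*conj(0)]
      = (1/12)[(12) + (-12) + (0) + (0)] = 0/12 = 0
(Exp terms are combined using exp(i*s)*conj(exp(i*t)) = exp(i*(s-t)), and sums of them are collapsed using the identity that for every m > 1 the m distinct m-th roots of unity sum to 0, e.g. 1 + exp(2*I*pi/3) + exp(-2*I*pi/3) = 0.)
Dimension check: dim(rho) = sum (mult * dim) = 1*1 + 0*1 + 3*1 + 0*3 = 4 = chi_rho(e) = 4.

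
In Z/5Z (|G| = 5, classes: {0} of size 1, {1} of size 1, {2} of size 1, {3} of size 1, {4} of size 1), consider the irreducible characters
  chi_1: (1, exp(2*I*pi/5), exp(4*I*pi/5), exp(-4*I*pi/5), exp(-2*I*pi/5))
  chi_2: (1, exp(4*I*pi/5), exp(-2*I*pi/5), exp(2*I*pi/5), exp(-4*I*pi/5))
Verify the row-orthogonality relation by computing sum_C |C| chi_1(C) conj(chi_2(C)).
Sum = 0; so <chi_1, chi_2> = 0 (distinct irreducibles are orthogonal).

Justification: Compute term by term over conjugacy classes (|C| * chi_1(C) * conj(chi_2(C))):
  1*(1)*conj(1) + 1*(exp(2*I*pi/5))*conj(exp(4*I*pi/5)) + 1*(exp(4*I*pi/5))*conj(exp(-2*I*pi/5)) + 1*(exp(-4*I*pi/5))*conj(exp(2*I*pi/5)) + 1*(exp(-2*I*pi/5))*conj(exp(-4*I*pi/5))
  = (1) + (exp(-2*I*pi/5)) + (exp(-4*I*pi/5)) + (exp(4*I*pi/5)) + (exp(2*I*pi/5))
  = 0.
(Exp terms are combined using exp(i*s)*conj(exp(i*t)) = exp(i*(s-t)), and sums of them are collapsed using the identity that for every m > 1 the m distinct m-th roots of unity sum to 0, e.g. 1 + exp(2*I*pi/3) + exp(-2*I*pi/3) = 0.)
Dividing by |G| = 5 gives 0/5 = 0, matching the row-orthogonality relation <chi_1, chi_2> = [chi_1 = chi_2].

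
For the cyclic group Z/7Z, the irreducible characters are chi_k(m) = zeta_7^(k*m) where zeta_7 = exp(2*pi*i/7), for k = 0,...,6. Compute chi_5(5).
chi_5(5) = zeta_7^25 = exp(-6*I*pi/7)

Reasoning: chi_5(5) = zeta_7^(5*5) = zeta_7^25. Since zeta_7^7 = 1, this equals zeta_7^4 = exp(2*pi*i*4/7) = exp(-6*I*pi/7).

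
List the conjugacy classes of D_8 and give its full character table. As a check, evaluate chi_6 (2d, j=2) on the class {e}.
Conjugacy classes: {e} of size 1, {r^4} of size 1, {r^1, r^7} of size 2, {r^2, r^6} of size 2, {r^3, r^5} of size 2, {s, sr^2, ...} of size 4, {sr, sr^3, ...} of size 4.
Character table:
  irrep \ class              {e} (size 1)  {r^4} (size 1)  {r^1, r^7} (size 2)  {r^2, r^6} (size 2)  {r^3, r^5} (size 2)  {s, sr^2, ...} (size 4)  {sr, sr^3, ...} (size 4)
  chi_1 (triv)               1             1               1                    1                    1                    1                        1                       
  chi_2 (sign: r->1, s->-1)  1             1               1                    1                    1                    -1                       -1                      
  chi_3 (r->-1, s->1)        1             1               -1                   1                    -1                   1                        -1                      
  chi_4 (r->-1, s->-1)       1             1               -1                   1                    -1                   -1                       1                       
  chi_5 (2d, j=1)            2             -2              sqrt(2)              0                    -sqrt(2)             0                        0                       
  chi_6 (2d, j=2)            2             2               0                    -2                   0                    0                        0                       
  chi_7 (2d, j=3)            2             -2              -sqrt(2)             0                    sqrt(2)              0                        0                       

Spot check: chi_6 (2d, j=2) on {e} = 2.

Explanation: D_8 has order 2*8 = 16 with 7 conjugacy classes, hence 7 irreducibles. Sum of squared dims 1 + 1 + 1 + 1 + 4 + 4 + 4 = 16 = |G|. Linear characters come from the abelianisation; the 2-dimensional irreps have character r^k -> 2*cos(2*pi*j*k/8), reflections -> 0.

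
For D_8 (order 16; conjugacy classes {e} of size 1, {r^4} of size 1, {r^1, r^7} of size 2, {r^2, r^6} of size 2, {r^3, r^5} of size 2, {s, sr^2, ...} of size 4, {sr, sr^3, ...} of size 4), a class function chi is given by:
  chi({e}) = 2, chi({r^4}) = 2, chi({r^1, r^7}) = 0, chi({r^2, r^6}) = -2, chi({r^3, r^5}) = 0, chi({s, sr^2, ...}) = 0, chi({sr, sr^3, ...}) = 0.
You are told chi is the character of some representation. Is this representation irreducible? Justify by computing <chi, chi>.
Irreducible: <chi, chi> = 1.

Justification: <chi, chi> = (1/|G|) sum_C |C| * |chi(C)|^2 = (1/16)[1*|2|^2 + 1*|2|^2 + 2*|0|^2 + 2*|-2|^2 + 2*|0|^2 + 4*|0|^2 + 4*|0|^2]
  = (1/16)[(4) + (4) + (0) + (8) + (0) + (0) + (0)] = 16/16 = 1.
A character is irreducible iff <chi, chi> = 1, so this representation is irreducible.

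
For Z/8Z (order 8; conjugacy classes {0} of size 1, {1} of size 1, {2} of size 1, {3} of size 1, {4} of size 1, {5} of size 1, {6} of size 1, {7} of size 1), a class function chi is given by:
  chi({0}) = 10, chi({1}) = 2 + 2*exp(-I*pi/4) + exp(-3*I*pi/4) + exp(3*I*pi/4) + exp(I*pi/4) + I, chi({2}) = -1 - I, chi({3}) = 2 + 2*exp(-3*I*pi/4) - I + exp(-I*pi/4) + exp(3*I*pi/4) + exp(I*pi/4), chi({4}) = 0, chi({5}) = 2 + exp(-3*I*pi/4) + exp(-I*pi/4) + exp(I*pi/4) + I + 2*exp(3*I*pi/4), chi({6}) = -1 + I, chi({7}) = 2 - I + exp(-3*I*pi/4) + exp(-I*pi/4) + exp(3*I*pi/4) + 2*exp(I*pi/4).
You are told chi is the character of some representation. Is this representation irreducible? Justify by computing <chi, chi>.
Not irreducible (reducible): <chi, chi> = 16 > 1.

Why: <chi, chi> = (1/|G|) sum_C |C| * |chi(C)|^2 = (1/8)[1*|10|^2 + 1*|2 + 2*exp(-I*pi/4) + exp(-3*I*pi/4) + exp(3*I*pi/4) + exp(I*pi/4) + I|^2 + 1*|-1 - I|^2 + 1*|2 + 2*exp(-3*I*pi/4) - I + exp(-I*pi/4) + exp(3*I*pi/4) + exp(I*pi/4)|^2 + 1*|0|^2 + 1*|2 + exp(-3*I*pi/4) + exp(-I*pi/4) + exp(I*pi/4) + I + 2*exp(3*I*pi/4)|^2 + 1*|-1 + I|^2 + 1*|2 - I + exp(-3*I*pi/4) + exp(-I*pi/4) + exp(3*I*pi/4) + 2*exp(I*pi/4)|^2]
  = (1/8)[(100) + (6 + 6*exp(-I*pi/4) + 4*exp(-3*I*pi/4) + 5*exp(3*I*pi/4) + 5*exp(I*pi/4)) + (2) + (6 + 5*exp(-3*I*pi/4) + 5*exp(-I*pi/4) + 4*exp(I*pi/4) + 6*exp(3*I*pi/4)) + (0) + (6 + 5*exp(-3*I*pi/4) + 5*exp(-I*pi/4) + 4*exp(I*pi/4) + 6*exp(3*I*pi/4)) + (2) + (6 + 6*exp(-I*pi/4) + 4*exp(-3*I*pi/4) + 5*exp(3*I*pi/4) + 5*exp(I*pi/4))] = 128/8 = 16.
(Exp terms are combined using exp(i*s)*conj(exp(i*t)) = exp(i*(s-t)), and sums of them are collapsed using the identity that for every m > 1 the m distinct m-th roots of unity sum to 0, e.g. 1 + exp(2*I*pi/3) + exp(-2*I*pi/3) = 0.)
A character is irreducible iff <chi, chi> = 1, so this representation is reducible.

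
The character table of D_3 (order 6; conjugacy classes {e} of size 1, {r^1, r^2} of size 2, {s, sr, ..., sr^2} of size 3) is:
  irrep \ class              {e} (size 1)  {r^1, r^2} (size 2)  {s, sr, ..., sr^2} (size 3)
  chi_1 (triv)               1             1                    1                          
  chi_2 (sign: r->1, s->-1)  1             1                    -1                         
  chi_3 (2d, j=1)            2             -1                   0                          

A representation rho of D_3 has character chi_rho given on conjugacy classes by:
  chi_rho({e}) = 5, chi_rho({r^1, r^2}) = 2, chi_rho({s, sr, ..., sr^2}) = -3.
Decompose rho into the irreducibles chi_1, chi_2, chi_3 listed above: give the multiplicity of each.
Multiplicities: chi_1: 0, chi_2: 3, chi_3: 1.

Why: Use <chi_rho, chi> = (1/|G|) sum_C |C| * chi_rho(C) * conj(chi(C)) with |G| = 6 for each irreducible chi in the table:
  <chi_rho, chi_1> = (1/6)[1*(5)*conj(1) + 2*(2)*conj(1) + 3*(-3)*conj(1)]
      = (1/6)[(5) + (4) + (-9)] = 0/6 = 0
  <chi_rho, chi_2> = (1/6)[1*(5)*conj(1) + 2*(2)*conj(1) + 3*(-3)*conj(-1)]
      = (1/6)[(5) + (4) + (9)] = 18/6 = 3
  <chi_rho, chi_3> = (1/6)[1*(5)*conj(2) + 2*(2)*conj(-1) + 3*(-3)*conj(0)]
      = (1/6)[(10) + (-4) + (0)] = 6/6 = 1
Dimension check: dim(rho) = sum (mult * dim) = 0*1 + 3*1 + 1*2 = 5 = chi_rho(e) = 5.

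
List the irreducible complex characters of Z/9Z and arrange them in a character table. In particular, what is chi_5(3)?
Character table of Z/9Z (irreps indexed chi_0,...,chi_8 with chi_k(m) = zeta_9^(k*m), zeta_9 = exp(2*pi*i/9)):
  irrep \ class  {0} (size 1)  {1} (size 1)    {2} (size 1)    {3} (size 1)    {4} (size 1)    {5} (size 1)    {6} (size 1)    {7} (size 1)    {8} (size 1)  
  chi_0          1             1               1               1               1               1               1               1               1             
  chi_1          1             exp(2*I*pi/9)   exp(4*I*pi/9)   exp(2*I*pi/3)   exp(8*I*pi/9)   exp(-8*I*pi/9)  exp(-2*I*pi/3)  exp(-4*I*pi/9)  exp(-2*I*pi/9)
  chi_2          1             exp(4*I*pi/9)   exp(8*I*pi/9)   exp(-2*I*pi/3)  exp(-2*I*pi/9)  exp(2*I*pi/9)   exp(2*I*pi/3)   exp(-8*I*pi/9)  exp(-4*I*pi/9)
  chi_3          1             exp(2*I*pi/3)   exp(-2*I*pi/3)  1               exp(2*I*pi/3)   exp(-2*I*pi/3)  1               exp(2*I*pi/3)   exp(-2*I*pi/3)
  chi_4          1             exp(8*I*pi/9)   exp(-2*I*pi/9)  exp(2*I*pi/3)   exp(-4*I*pi/9)  exp(4*I*pi/9)   exp(-2*I*pi/3)  exp(2*I*pi/9)   exp(-8*I*pi/9)
  chi_5          1             exp(-8*I*pi/9)  exp(2*I*pi/9)   exp(-2*I*pi/3)  exp(4*I*pi/9)   exp(-4*I*pi/9)  exp(2*I*pi/3)   exp(-2*I*pi/9)  exp(8*I*pi/9) 
  chi_6          1             exp(-2*I*pi/3)  exp(2*I*pi/3)   1               exp(-2*I*pi/3)  exp(2*I*pi/3)   1               exp(-2*I*pi/3)  exp(2*I*pi/3) 
  chi_7          1             exp(-4*I*pi/9)  exp(-8*I*pi/9)  exp(2*I*pi/3)   exp(2*I*pi/9)   exp(-2*I*pi/9)  exp(-2*I*pi/3)  exp(8*I*pi/9)   exp(4*I*pi/9) 
  chi_8          1             exp(-2*I*pi/9)  exp(-4*I*pi/9)  exp(-2*I*pi/3)  exp(-8*I*pi/9)  exp(8*I*pi/9)   exp(2*I*pi/3)   exp(4*I*pi/9)   exp(2*I*pi/9) 

Spot check: chi_5(3) = zeta_9^(5*3) = zeta_9^15 = exp(-2*I*pi/3).

Proof sketch: Z/9Z is abelian, so all 9 irreducible complex representations are 1-dimensional. They are given by chi_k(m) = zeta_9^(k*m) for k = 0,...,8. Row orthogonality: sum_m chi_k(m) conj(chi_l(m)) = 9 * [k = l].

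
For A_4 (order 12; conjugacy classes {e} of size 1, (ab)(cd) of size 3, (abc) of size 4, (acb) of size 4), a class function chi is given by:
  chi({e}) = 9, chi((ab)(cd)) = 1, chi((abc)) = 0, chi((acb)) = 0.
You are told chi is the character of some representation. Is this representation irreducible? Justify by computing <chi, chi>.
Not irreducible (reducible): <chi, chi> = 7 > 1.

Argument: <chi, chi> = (1/|G|) sum_C |C| * |chi(C)|^2 = (1/12)[1*|9|^2 + 3*|1|^2 + 4*|0|^2 + 4*|0|^2]
  = (1/12)[(81) + (3) + (0) + (0)] = 84/12 = 7.
(Exp terms are combined using exp(i*s)*conj(exp(i*t)) = exp(i*(s-t)), and sums of them are collapsed using the identity that for every m > 1 the m distinct m-th roots of unity sum to 0, e.g. 1 + exp(2*I*pi/3) + exp(-2*I*pi/3) = 0.)
A character is irreducible iff <chi, chi> = 1, so this representation is reducible.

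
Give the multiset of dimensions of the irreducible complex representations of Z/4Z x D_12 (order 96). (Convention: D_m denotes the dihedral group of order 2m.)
Dimensions: 1, 1, 1, 1, 1, 1, 1, 1, 1, 1, 1, 1, 1, 1, 1, 1, 2, 2, 2, 2, 2, 2, 2, 2, 2, 2, 2, 2, 2, 2, 2, 2, 2, 2, 2, 2

Derivation: There are 36 irreducibles (= number of conjugacy classes). Their dimensions d_i satisfy sum d_i^2 = |G| = 96: 1 + 1 + 1 + 1 + 1 + 1 + 1 + 1 + 1 + 1 + 1 + 1 + 1 + 1 + 1 + 1 + 4 + 4 + 4 + 4 + 4 + 4 + 4 + 4 + 4 + 4 + 4 + 4 + 4 + 4 + 4 + 4 + 4 + 4 + 4 + 4 = 96. (For the product with Z/4Z: each of the 4 1-dim characters of Z/4Z tensors with each irrep of D_12, giving 4 copies of each D_12-dimension.)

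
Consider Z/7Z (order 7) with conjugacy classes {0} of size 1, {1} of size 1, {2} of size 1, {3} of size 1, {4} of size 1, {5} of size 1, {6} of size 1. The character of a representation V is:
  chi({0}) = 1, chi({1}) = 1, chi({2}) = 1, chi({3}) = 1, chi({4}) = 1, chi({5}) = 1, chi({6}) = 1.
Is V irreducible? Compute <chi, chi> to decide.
Irreducible: <chi, chi> = 1.

<chi, chi> = (1/|G|) sum_C |C| * |chi(C)|^2 = (1/7)[1*|1|^2 + 1*|1|^2 + 1*|1|^2 + 1*|1|^2 + 1*|1|^2 + 1*|1|^2 + 1*|1|^2]
  = (1/7)[(1) + (1) + (1) + (1) + (1) + (1) + (1)] = 7/7 = 1.
(Exp terms are combined using exp(i*s)*conj(exp(i*t)) = exp(i*(s-t)), and sums of them are collapsed using the identity that for every m > 1 the m distinct m-th roots of unity sum to 0, e.g. 1 + exp(2*I*pi/3) + exp(-2*I*pi/3) = 0.)
A character is irreducible iff <chi, chi> = 1, so this representation is irreducible.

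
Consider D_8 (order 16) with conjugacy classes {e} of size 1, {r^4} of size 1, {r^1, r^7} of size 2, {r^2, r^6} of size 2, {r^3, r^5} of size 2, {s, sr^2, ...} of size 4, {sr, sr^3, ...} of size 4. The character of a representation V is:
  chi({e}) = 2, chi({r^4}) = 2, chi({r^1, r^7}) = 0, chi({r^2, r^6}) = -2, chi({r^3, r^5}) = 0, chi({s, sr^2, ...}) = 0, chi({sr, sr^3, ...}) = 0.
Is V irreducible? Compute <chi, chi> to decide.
Irreducible: <chi, chi> = 1.

Proof sketch: <chi, chi> = (1/|G|) sum_C |C| * |chi(C)|^2 = (1/16)[1*|2|^2 + 1*|2|^2 + 2*|0|^2 + 2*|-2|^2 + 2*|0|^2 + 4*|0|^2 + 4*|0|^2]
  = (1/16)[(4) + (4) + (0) + (8) + (0) + (0) + (0)] = 16/16 = 1.
A character is irreducible iff <chi, chi> = 1, so this representation is irreducible.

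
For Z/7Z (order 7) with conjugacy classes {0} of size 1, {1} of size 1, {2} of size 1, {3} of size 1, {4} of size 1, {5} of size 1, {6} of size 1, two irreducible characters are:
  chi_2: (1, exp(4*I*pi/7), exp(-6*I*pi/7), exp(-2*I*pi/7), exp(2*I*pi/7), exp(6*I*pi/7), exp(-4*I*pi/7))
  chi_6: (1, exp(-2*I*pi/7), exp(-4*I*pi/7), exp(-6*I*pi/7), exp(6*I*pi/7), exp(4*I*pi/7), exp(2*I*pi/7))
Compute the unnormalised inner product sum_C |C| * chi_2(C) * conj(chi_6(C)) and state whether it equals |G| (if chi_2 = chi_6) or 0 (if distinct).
Sum = 0; so <chi_2, chi_6> = 0 (distinct irreducibles are orthogonal).

Proof sketch: Compute term by term over conjugacy classes (|C| * chi_2(C) * conj(chi_6(C))):
  1*(1)*conj(1) + 1*(exp(4*I*pi/7))*conj(exp(-2*I*pi/7)) + 1*(exp(-6*I*pi/7))*conj(exp(-4*I*pi/7)) + 1*(exp(-2*I*pi/7))*conj(exp(-6*I*pi/7)) + 1*(exp(2*I*pi/7))*conj(exp(6*I*pi/7)) + 1*(exp(6*I*pi/7))*conj(exp(4*I*pi/7)) + 1*(exp(-4*I*pi/7))*conj(exp(2*I*pi/7))
  = (1) + (exp(6*I*pi/7)) + (exp(-2*I*pi/7)) + (exp(4*I*pi/7)) + (exp(-4*I*pi/7)) + (exp(2*I*pi/7)) + (exp(-6*I*pi/7))
  = 0.
(Exp terms are combined using exp(i*s)*conj(exp(i*t)) = exp(i*(s-t)), and sums of them are collapsed using the identity that for every m > 1 the m distinct m-th roots of unity sum to 0, e.g. 1 + exp(2*I*pi/3) + exp(-2*I*pi/3) = 0.)
Dividing by |G| = 7 gives 0/7 = 0, matching the row-orthogonality relation <chi_2, chi_6> = [chi_2 = chi_6].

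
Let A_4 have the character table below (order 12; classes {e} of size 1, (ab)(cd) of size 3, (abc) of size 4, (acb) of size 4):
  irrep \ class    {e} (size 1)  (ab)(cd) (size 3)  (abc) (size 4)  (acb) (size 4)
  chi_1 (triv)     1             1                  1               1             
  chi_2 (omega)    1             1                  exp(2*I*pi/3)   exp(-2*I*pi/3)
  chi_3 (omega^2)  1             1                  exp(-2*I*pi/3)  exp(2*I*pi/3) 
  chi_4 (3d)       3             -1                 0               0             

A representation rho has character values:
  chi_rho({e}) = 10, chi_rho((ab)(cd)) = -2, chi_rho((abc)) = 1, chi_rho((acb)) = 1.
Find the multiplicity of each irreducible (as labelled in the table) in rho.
Multiplicities: chi_1: 1, chi_2: 0, chi_3: 0, chi_4: 3.

Working: Use <chi_rho, chi> = (1/|G|) sum_C |C| * chi_rho(C) * conj(chi(C)) with |G| = 12 for each irreducible chi in the table:
  <chi_rho, chi_1> = (1/12)[1*(10)*conj(1) + 3*(-2)*conj(1) + 4*(1)*conj(1) + 4*(1)*conj(1)]
      = (1/12)[(10) + (-6) + (4) + (4)] = 12/12 = 1
  <chi_rho, chi_2> = (1/12)[1*(10)*conj(1) + 3*(-2)*conj(1) + 4*(1)*conj(exp(2*I*pi/3)) + 4*(1)*conj(exp(-2*I*pi/3))]
      = (1/12)[(10) + (-6) + (4*exp(-2*I*pi/3)) + (4*exp(2*I*pi/3))] = 0/12 = 0
  <chi_rho, chi_3> = (1/12)[1*(10)*conj(1) + 3*(-2)*conj(1) + 4*(1)*conj(exp(-2*I*pi/3)) + 4*(1)*conj(exp(2*I*pi/3))]
      = (1/12)[(10) + (-6) + (4*exp(2*I*pi/3)) + (4*exp(-2*I*pi/3))] = 0/12 = 0
  <chi_rho, chi_4> = (1/12)[1*(10)*conj(3) + 3*(-2)*conj(-1) + 4*(1)*conj(0) + 4*(1)*conj(0)]
      = (1/12)[(30) + (6) + (0) + (0)] = 36/12 = 3
(Exp terms are combined using exp(i*s)*conj(exp(i*t)) = exp(i*(s-t)), and sums of them are collapsed using the identity that for every m > 1 the m distinct m-th roots of unity sum to 0, e.g. 1 + exp(2*I*pi/3) + exp(-2*I*pi/3) = 0.)
Dimension check: dim(rho) = sum (mult * dim) = 1*1 + 0*1 + 0*1 + 3*3 = 10 = chi_rho(e) = 10.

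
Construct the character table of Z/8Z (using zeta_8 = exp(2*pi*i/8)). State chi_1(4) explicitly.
Character table of Z/8Z (irreps indexed chi_0,...,chi_7 with chi_k(m) = zeta_8^(k*m), zeta_8 = exp(2*pi*i/8)):
  irrep \ class  {0} (size 1)  {1} (size 1)    {2} (size 1)  {3} (size 1)    {4} (size 1)  {5} (size 1)    {6} (size 1)  {7} (size 1)  
  chi_0          1             1               1             1               1             1               1             1             
  chi_1          1             exp(I*pi/4)     I             exp(3*I*pi/4)   -1            exp(-3*I*pi/4)  -I            exp(-I*pi/4)  
  chi_2          1             I               -1            -I              1             I               -1            -I            
  chi_3          1             exp(3*I*pi/4)   -I            exp(I*pi/4)     -1            exp(-I*pi/4)    I             exp(-3*I*pi/4)
  chi_4          1             -1              1             -1              1             -1              1             -1            
  chi_5          1             exp(-3*I*pi/4)  I             exp(-I*pi/4)    -1            exp(I*pi/4)     -I            exp(3*I*pi/4) 
  chi_6          1             -I              -1            I               1             -I              -1            I             
  chi_7          1             exp(-I*pi/4)    -I            exp(-3*I*pi/4)  -1            exp(3*I*pi/4)   I             exp(I*pi/4)   

Spot check: chi_1(4) = zeta_8^(1*4) = zeta_8^4 = -1.

Justification: Z/8Z is abelian, so all 8 irreducible complex representations are 1-dimensional. They are given by chi_k(m) = zeta_8^(k*m) for k = 0,...,7. Row orthogonality: sum_m chi_k(m) conj(chi_l(m)) = 8 * [k = l].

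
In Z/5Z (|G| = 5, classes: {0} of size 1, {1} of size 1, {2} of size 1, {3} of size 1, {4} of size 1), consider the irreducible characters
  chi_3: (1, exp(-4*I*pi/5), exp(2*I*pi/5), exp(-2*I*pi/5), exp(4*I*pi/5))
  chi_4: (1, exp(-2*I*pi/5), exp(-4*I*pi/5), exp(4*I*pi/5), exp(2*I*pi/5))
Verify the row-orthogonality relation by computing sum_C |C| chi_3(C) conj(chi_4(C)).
Sum = 0; so <chi_3, chi_4> = 0 (distinct irreducibles are orthogonal).

Solution. Compute term by term over conjugacy classes (|C| * chi_3(C) * conj(chi_4(C))):
  1*(1)*conj(1) + 1*(exp(-4*I*pi/5))*conj(exp(-2*I*pi/5)) + 1*(exp(2*I*pi/5))*conj(exp(-4*I*pi/5)) + 1*(exp(-2*I*pi/5))*conj(exp(4*I*pi/5)) + 1*(exp(4*I*pi/5))*conj(exp(2*I*pi/5))
  = (1) + (exp(-2*I*pi/5)) + (exp(-4*I*pi/5)) + (exp(4*I*pi/5)) + (exp(2*I*pi/5))
  = 0.
(Exp terms are combined using exp(i*s)*conj(exp(i*t)) = exp(i*(s-t)), and sums of them are collapsed using the identity that for every m > 1 the m distinct m-th roots of unity sum to 0, e.g. 1 + exp(2*I*pi/3) + exp(-2*I*pi/3) = 0.)
Dividing by |G| = 5 gives 0/5 = 0, matching the row-orthogonality relation <chi_3, chi_4> = [chi_3 = chi_4].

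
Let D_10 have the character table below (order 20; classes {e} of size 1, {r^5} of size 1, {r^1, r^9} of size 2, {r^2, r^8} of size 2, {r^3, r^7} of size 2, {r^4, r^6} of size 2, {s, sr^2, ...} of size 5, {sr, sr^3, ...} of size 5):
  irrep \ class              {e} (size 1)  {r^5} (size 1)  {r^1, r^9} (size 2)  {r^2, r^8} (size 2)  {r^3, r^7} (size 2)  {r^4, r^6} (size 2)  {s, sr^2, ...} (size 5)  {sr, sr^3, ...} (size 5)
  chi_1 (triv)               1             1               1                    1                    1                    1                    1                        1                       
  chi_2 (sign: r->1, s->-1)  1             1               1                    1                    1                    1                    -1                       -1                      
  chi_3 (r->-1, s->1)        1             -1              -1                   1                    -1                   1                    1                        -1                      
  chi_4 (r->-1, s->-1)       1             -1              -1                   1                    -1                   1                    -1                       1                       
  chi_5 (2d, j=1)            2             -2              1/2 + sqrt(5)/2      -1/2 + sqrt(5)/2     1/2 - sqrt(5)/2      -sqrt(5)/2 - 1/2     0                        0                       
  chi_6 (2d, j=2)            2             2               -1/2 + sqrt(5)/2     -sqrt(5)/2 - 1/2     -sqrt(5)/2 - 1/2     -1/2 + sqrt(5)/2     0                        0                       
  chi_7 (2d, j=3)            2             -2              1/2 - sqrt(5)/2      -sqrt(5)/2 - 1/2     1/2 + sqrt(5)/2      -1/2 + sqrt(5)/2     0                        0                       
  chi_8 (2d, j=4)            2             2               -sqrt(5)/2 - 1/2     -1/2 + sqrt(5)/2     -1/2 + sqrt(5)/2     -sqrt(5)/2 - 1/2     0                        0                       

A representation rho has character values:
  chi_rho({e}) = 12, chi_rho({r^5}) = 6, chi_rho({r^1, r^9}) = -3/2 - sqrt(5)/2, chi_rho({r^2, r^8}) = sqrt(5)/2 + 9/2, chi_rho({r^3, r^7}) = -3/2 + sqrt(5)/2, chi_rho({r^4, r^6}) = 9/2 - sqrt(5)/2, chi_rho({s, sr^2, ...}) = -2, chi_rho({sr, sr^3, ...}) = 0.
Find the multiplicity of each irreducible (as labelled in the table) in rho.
Multiplicities: chi_1: 1, chi_2: 2, chi_3: 1, chi_4: 2, chi_5: 0, chi_6: 1, chi_7: 0, chi_8: 2.

Reasoning: Use <chi_rho, chi> = (1/|G|) sum_C |C| * chi_rho(C) * conj(chi(C)) with |G| = 20 for each irreducible chi in the table:
  <chi_rho, chi_1> = (1/20)[1*(12)*conj(1) + 1*(6)*conj(1) + 2*(-3/2 - sqrt(5)/2)*conj(1) + 2*(sqrt(5)/2 + 9/2)*conj(1) + 2*(-3/2 + sqrt(5)/2)*conj(1) + 2*(9/2 - sqrt(5)/2)*conj(1) + 5*(-2)*conj(1) + 5*(0)*conj(1)]
      = (1/20)[(12) + (6) + (-3 - sqrt(5)) + (sqrt(5) + 9) + (-3 + sqrt(5)) + (9 - sqrt(5)) + (-10) + (0)] = 20/20 = 1
  <chi_rho, chi_2> = (1/20)[1*(12)*conj(1) + 1*(6)*conj(1) + 2*(-3/2 - sqrt(5)/2)*conj(1) + 2*(sqrt(5)/2 + 9/2)*conj(1) + 2*(-3/2 + sqrt(5)/2)*conj(1) + 2*(9/2 - sqrt(5)/2)*conj(1) + 5*(-2)*conj(-1) + 5*(0)*conj(-1)]
      = (1/20)[(12) + (6) + (-3 - sqrt(5)) + (sqrt(5) + 9) + (-3 + sqrt(5)) + (9 - sqrt(5)) + (10) + (0)] = 40/20 = 2
  <chi_rho, chi_3> = (1/20)[1*(12)*conj(1) + 1*(6)*conj(-1) + 2*(-3/2 - sqrt(5)/2)*conj(-1) + 2*(sqrt(5)/2 + 9/2)*conj(1) + 2*(-3/2 + sqrt(5)/2)*conj(-1) + 2*(9/2 - sqrt(5)/2)*conj(1) + 5*(-2)*conj(1) + 5*(0)*conj(-1)]
      = (1/20)[(12) + (-6) + (sqrt(5) + 3) + (sqrt(5) + 9) + (3 - sqrt(5)) + (9 - sqrt(5)) + (-10) + (0)] = 20/20 = 1
  <chi_rho, chi_4> = (1/20)[1*(12)*conj(1) + 1*(6)*conj(-1) + 2*(-3/2 - sqrt(5)/2)*conj(-1) + 2*(sqrt(5)/2 + 9/2)*conj(1) + 2*(-3/2 + sqrt(5)/2)*conj(-1) + 2*(9/2 - sqrt(5)/2)*conj(1) + 5*(-2)*conj(-1) + 5*(0)*conj(1)]
      = (1/20)[(12) + (-6) + (sqrt(5) + 3) + (sqrt(5) + 9) + (3 - sqrt(5)) + (9 - sqrt(5)) + (10) + (0)] = 40/20 = 2
  <chi_rho, chi_5> = (1/20)[1*(12)*conj(2) + 1*(6)*conj(-2) + 2*(-3/2 - sqrt(5)/2)*conj(1/2 + sqrt(5)/2) + 2*(sqrt(5)/2 + 9/2)*conj(-1/2 + sqrt(5)/2) + 2*(-3/2 + sqrt(5)/2)*conj(1/2 - sqrt(5)/2) + 2*(9/2 - sqrt(5)/2)*conj(-sqrt(5)/2 - 1/2) + 5*(-2)*conj(0) + 5*(0)*conj(0)]
      = (1/20)[(24) + (-12) + (-2*sqrt(5) - 4) + (-2 + 4*sqrt(5)) + (-4 + 2*sqrt(5)) + (-4*sqrt(5) - 2) + (0) + (0)] = 0/20 = 0
  <chi_rho, chi_6> = (1/20)[1*(12)*conj(2) + 1*(6)*conj(2) + 2*(-3/2 - sqrt(5)/2)*conj(-1/2 + sqrt(5)/2) + 2*(sqrt(5)/2 + 9/2)*conj(-sqrt(5)/2 - 1/2) + 2*(-3/2 + sqrt(5)/2)*conj(-sqrt(5)/2 - 1/2) + 2*(9/2 - sqrt(5)/2)*conj(-1/2 + sqrt(5)/2) + 5*(-2)*conj(0) + 5*(0)*conj(0)]
      = (1/20)[(24) + (12) + (-sqrt(5) - 1) + (-5*sqrt(5) - 7) + (-1 + sqrt(5)) + (-7 + 5*sqrt(5)) + (0) + (0)] = 20/20 = 1
  <chi_rho, chi_7> = (1/20)[1*(12)*conj(2) + 1*(6)*conj(-2) + 2*(-3/2 - sqrt(5)/2)*conj(1/2 - sqrt(5)/2) + 2*(sqrt(5)/2 + 9/2)*conj(-sqrt(5)/2 - 1/2) + 2*(-3/2 + sqrt(5)/2)*conj(1/2 + sqrt(5)/2) + 2*(9/2 - sqrt(5)/2)*conj(-1/2 + sqrt(5)/2) + 5*(-2)*conj(0) + 5*(0)*conj(0)]
      = (1/20)[(24) + (-12) + (1 + sqrt(5)) + (-5*sqrt(5) - 7) + (1 - sqrt(5)) + (-7 + 5*sqrt(5)) + (0) + (0)] = 0/20 = 0
  <chi_rho, chi_8> = (1/20)[1*(12)*conj(2) + 1*(6)*conj(2) + 2*(-3/2 - sqrt(5)/2)*conj(-sqrt(5)/2 - 1/2) + 2*(sqrt(5)/2 + 9/2)*conj(-1/2 + sqrt(5)/2) + 2*(-3/2 + sqrt(5)/2)*conj(-1/2 + sqrt(5)/2) + 2*(9/2 - sqrt(5)/2)*conj(-sqrt(5)/2 - 1/2) + 5*(-2)*conj(0) + 5*(0)*conj(0)]
      = (1/20)[(24) + (12) + (4 + 2*sqrt(5)) + (-2 + 4*sqrt(5)) + (4 - 2*sqrt(5)) + (-4*sqrt(5) - 2) + (0) + (0)] = 40/20 = 2
Dimension check: dim(rho) = sum (mult * dim) = 1*1 + 2*1 + 1*1 + 2*1 + 0*2 + 1*2 + 0*2 + 2*2 = 12 = chi_rho(e) = 12.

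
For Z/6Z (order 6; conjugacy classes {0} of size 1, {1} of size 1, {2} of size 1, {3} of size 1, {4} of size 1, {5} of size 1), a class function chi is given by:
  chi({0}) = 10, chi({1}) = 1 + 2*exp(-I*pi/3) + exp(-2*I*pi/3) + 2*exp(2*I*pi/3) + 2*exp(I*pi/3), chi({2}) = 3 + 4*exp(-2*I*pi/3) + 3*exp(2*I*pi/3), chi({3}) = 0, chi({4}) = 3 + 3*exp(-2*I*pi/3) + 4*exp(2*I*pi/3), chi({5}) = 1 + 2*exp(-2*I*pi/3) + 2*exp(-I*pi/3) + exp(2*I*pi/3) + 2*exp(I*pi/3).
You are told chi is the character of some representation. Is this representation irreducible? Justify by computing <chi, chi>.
Not irreducible (reducible): <chi, chi> = 18 > 1.

Working: <chi, chi> = (1/|G|) sum_C |C| * |chi(C)|^2 = (1/6)[1*|10|^2 + 1*|1 + 2*exp(-I*pi/3) + exp(-2*I*pi/3) + 2*exp(2*I*pi/3) + 2*exp(I*pi/3)|^2 + 1*|3 + 4*exp(-2*I*pi/3) + 3*exp(2*I*pi/3)|^2 + 1*|0|^2 + 1*|3 + 3*exp(-2*I*pi/3) + 4*exp(2*I*pi/3)|^2 + 1*|1 + 2*exp(-2*I*pi/3) + 2*exp(-I*pi/3) + exp(2*I*pi/3) + 2*exp(I*pi/3)|^2]
  = (1/6)[(100) + (3) + (1) + (0) + (1) + (3)] = 108/6 = 18.
(Exp terms are combined using exp(i*s)*conj(exp(i*t)) = exp(i*(s-t)), and sums of them are collapsed using the identity that for every m > 1 the m distinct m-th roots of unity sum to 0, e.g. 1 + exp(2*I*pi/3) + exp(-2*I*pi/3) = 0.)
A character is irreducible iff <chi, chi> = 1, so this representation is reducible.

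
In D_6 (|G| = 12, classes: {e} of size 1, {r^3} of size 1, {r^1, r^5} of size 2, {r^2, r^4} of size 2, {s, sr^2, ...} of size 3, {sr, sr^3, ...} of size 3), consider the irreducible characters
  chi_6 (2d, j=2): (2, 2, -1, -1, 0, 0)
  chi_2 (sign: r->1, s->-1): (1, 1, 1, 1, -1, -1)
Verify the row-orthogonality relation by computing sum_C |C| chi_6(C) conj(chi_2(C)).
Sum = 0; so <chi_6, chi_2> = 0 (distinct irreducibles are orthogonal).

Reasoning: Compute term by term over conjugacy classes (|C| * chi_6(C) * conj(chi_2(C))):
  1*(2)*conj(1) + 1*(2)*conj(1) + 2*(-1)*conj(1) + 2*(-1)*conj(1) + 3*(0)*conj(-1) + 3*(0)*conj(-1)
  = (2) + (2) + (-2) + (-2) + (0) + (0)
  = 0.
Dividing by |G| = 12 gives 0/12 = 0, matching the row-orthogonality relation <chi_6, chi_2> = [chi_6 = chi_2].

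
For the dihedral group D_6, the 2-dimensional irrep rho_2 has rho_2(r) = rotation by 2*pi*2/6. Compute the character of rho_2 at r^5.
chi_{rho_2}(r^5) = 2*cos(2*pi*2*5/6) = -1

Derivation: rho_2(r^5) is rotation by angle 2*pi*2*5/6, whose trace is 2*cos(2*pi*2*5/6) = -1.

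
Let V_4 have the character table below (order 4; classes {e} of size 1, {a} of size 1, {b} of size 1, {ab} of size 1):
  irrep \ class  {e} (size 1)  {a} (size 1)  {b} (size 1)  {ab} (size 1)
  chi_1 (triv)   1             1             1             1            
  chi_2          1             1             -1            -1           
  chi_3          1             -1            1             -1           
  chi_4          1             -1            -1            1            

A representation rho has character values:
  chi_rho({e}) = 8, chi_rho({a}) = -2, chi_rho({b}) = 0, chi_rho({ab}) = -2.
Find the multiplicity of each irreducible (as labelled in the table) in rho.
Multiplicities: chi_1: 1, chi_2: 2, chi_3: 3, chi_4: 2.

Argument: Use <chi_rho, chi> = (1/|G|) sum_C |C| * chi_rho(C) * conj(chi(C)) with |G| = 4 for each irreducible chi in the table:
  <chi_rho, chi_1> = (1/4)[1*(8)*conj(1) + 1*(-2)*conj(1) + 1*(0)*conj(1) + 1*(-2)*conj(1)]
      = (1/4)[(8) + (-2) + (0) + (-2)] = 4/4 = 1
  <chi_rho, chi_2> = (1/4)[1*(8)*conj(1) + 1*(-2)*conj(1) + 1*(0)*conj(-1) + 1*(-2)*conj(-1)]
      = (1/4)[(8) + (-2) + (0) + (2)] = 8/4 = 2
  <chi_rho, chi_3> = (1/4)[1*(8)*conj(1) + 1*(-2)*conj(-1) + 1*(0)*conj(1) + 1*(-2)*conj(-1)]
      = (1/4)[(8) + (2) + (0) + (2)] = 12/4 = 3
  <chi_rho, chi_4> = (1/4)[1*(8)*conj(1) + 1*(-2)*conj(-1) + 1*(0)*conj(-1) + 1*(-2)*conj(1)]
      = (1/4)[(8) + (2) + (0) + (-2)] = 8/4 = 2
Dimension check: dim(rho) = sum (mult * dim) = 1*1 + 2*1 + 3*1 + 2*1 = 8 = chi_rho(e) = 8.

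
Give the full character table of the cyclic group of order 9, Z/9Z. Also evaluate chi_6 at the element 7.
Character table of Z/9Z (irreps indexed chi_0,...,chi_8 with chi_k(m) = zeta_9^(k*m), zeta_9 = exp(2*pi*i/9)):
  irrep \ class  {0} (size 1)  {1} (size 1)    {2} (size 1)    {3} (size 1)    {4} (size 1)    {5} (size 1)    {6} (size 1)    {7} (size 1)    {8} (size 1)  
  chi_0          1             1               1               1               1               1               1               1               1             
  chi_1          1             exp(2*I*pi/9)   exp(4*I*pi/9)   exp(2*I*pi/3)   exp(8*I*pi/9)   exp(-8*I*pi/9)  exp(-2*I*pi/3)  exp(-4*I*pi/9)  exp(-2*I*pi/9)
  chi_2          1             exp(4*I*pi/9)   exp(8*I*pi/9)   exp(-2*I*pi/3)  exp(-2*I*pi/9)  exp(2*I*pi/9)   exp(2*I*pi/3)   exp(-8*I*pi/9)  exp(-4*I*pi/9)
  chi_3          1             exp(2*I*pi/3)   exp(-2*I*pi/3)  1               exp(2*I*pi/3)   exp(-2*I*pi/3)  1               exp(2*I*pi/3)   exp(-2*I*pi/3)
  chi_4          1             exp(8*I*pi/9)   exp(-2*I*pi/9)  exp(2*I*pi/3)   exp(-4*I*pi/9)  exp(4*I*pi/9)   exp(-2*I*pi/3)  exp(2*I*pi/9)   exp(-8*I*pi/9)
  chi_5          1             exp(-8*I*pi/9)  exp(2*I*pi/9)   exp(-2*I*pi/3)  exp(4*I*pi/9)   exp(-4*I*pi/9)  exp(2*I*pi/3)   exp(-2*I*pi/9)  exp(8*I*pi/9) 
  chi_6          1             exp(-2*I*pi/3)  exp(2*I*pi/3)   1               exp(-2*I*pi/3)  exp(2*I*pi/3)   1               exp(-2*I*pi/3)  exp(2*I*pi/3) 
  chi_7          1             exp(-4*I*pi/9)  exp(-8*I*pi/9)  exp(2*I*pi/3)   exp(2*I*pi/9)   exp(-2*I*pi/9)  exp(-2*I*pi/3)  exp(8*I*pi/9)   exp(4*I*pi/9) 
  chi_8          1             exp(-2*I*pi/9)  exp(-4*I*pi/9)  exp(-2*I*pi/3)  exp(-8*I*pi/9)  exp(8*I*pi/9)   exp(2*I*pi/3)   exp(4*I*pi/9)   exp(2*I*pi/9) 

Spot check: chi_6(7) = zeta_9^(6*7) = zeta_9^42 = exp(-2*I*pi/3).

Z/9Z is abelian, so all 9 irreducible complex representations are 1-dimensional. They are given by chi_k(m) = zeta_9^(k*m) for k = 0,...,8. Row orthogonality: sum_m chi_k(m) conj(chi_l(m)) = 9 * [k = l].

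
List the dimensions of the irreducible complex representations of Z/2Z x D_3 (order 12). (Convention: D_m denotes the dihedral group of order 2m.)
Dimensions: 1, 1, 1, 1, 2, 2

Justification: There are 6 irreducibles (= number of conjugacy classes). Their dimensions d_i satisfy sum d_i^2 = |G| = 12: 1 + 1 + 1 + 1 + 4 + 4 = 12. (For the product with Z/2Z: each of the 2 1-dim characters of Z/2Z tensors with each irrep of D_3, giving 2 copies of each D_3-dimension.)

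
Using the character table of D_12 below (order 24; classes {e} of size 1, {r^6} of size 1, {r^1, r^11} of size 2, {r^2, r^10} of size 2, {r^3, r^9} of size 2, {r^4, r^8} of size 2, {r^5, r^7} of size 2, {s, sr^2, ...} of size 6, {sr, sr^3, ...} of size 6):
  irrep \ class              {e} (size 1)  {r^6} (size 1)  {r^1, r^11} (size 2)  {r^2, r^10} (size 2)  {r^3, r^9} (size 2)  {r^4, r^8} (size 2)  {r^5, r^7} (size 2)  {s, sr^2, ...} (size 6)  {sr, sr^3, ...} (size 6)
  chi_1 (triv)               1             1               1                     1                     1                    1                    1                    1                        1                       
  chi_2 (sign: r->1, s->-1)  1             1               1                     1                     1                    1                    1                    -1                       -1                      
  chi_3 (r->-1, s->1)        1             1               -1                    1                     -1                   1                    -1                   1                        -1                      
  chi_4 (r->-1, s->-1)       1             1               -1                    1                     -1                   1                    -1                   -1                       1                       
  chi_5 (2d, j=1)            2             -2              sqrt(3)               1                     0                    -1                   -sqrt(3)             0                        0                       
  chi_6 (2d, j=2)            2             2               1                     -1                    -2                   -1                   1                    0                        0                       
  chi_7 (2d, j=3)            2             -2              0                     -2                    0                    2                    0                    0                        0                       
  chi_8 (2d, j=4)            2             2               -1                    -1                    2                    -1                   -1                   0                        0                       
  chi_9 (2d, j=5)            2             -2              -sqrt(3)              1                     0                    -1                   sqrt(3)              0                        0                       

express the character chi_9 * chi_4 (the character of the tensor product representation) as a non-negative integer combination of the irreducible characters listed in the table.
chi_9 tensor chi_4 = chi_5 (all other irreducibles have multiplicity 0).

Reasoning: The character of a tensor product is the pointwise product (chi_9 * chi_4)(C) = chi_9(C) * chi_4(C):
  {e}: (2)*(1), {r^6}: (-2)*(1), {r^1, r^11}: (-sqrt(3))*(-1), {r^2, r^10}: (1)*(1), {r^3, r^9}: (0)*(-1), {r^4, r^8}: (-1)*(1), {r^5, r^7}: (sqrt(3))*(-1), {s, sr^2, ...}: (0)*(-1), {sr, sr^3, ...}: (0)*(1)
so (chi_9 * chi_4) takes values
  {e} -> 2, {r^6} -> -2, {r^1, r^11} -> sqrt(3), {r^2, r^10} -> 1, {r^3, r^9} -> 0, {r^4, r^8} -> -1, {r^5, r^7} -> -sqrt(3), {s, sr^2, ...} -> 0, {sr, sr^3, ...} -> 0.
Now take the inner product of this character with each irreducible chi from the table, <chi_9*chi_4, chi> = (1/24) sum_C |C| (chi_9*chi_4)(C) conj(chi(C)):
  <chi_9*chi_4, chi_1> = (1/24)[1*(2)*conj(1) + 1*(-2)*conj(1) + 2*(sqrt(3))*conj(1) + 2*(1)*conj(1) + 2*(0)*conj(1) + 2*(-1)*conj(1) + 2*(-sqrt(3))*conj(1) + 6*(0)*conj(1) + 6*(0)*conj(1)]
      = (1/24)[(2) + (-2) + (2*sqrt(3)) + (2) + (0) + (-2) + (-2*sqrt(3)) + (0) + (0)] = 0/24 = 0
  <chi_9*chi_4, chi_2> = (1/24)[1*(2)*conj(1) + 1*(-2)*conj(1) + 2*(sqrt(3))*conj(1) + 2*(1)*conj(1) + 2*(0)*conj(1) + 2*(-1)*conj(1) + 2*(-sqrt(3))*conj(1) + 6*(0)*conj(-1) + 6*(0)*conj(-1)]
      = (1/24)[(2) + (-2) + (2*sqrt(3)) + (2) + (0) + (-2) + (-2*sqrt(3)) + (0) + (0)] = 0/24 = 0
  <chi_9*chi_4, chi_3> = (1/24)[1*(2)*conj(1) + 1*(-2)*conj(1) + 2*(sqrt(3))*conj(-1) + 2*(1)*conj(1) + 2*(0)*conj(-1) + 2*(-1)*conj(1) + 2*(-sqrt(3))*conj(-1) + 6*(0)*conj(1) + 6*(0)*conj(-1)]
      = (1/24)[(2) + (-2) + (-2*sqrt(3)) + (2) + (0) + (-2) + (2*sqrt(3)) + (0) + (0)] = 0/24 = 0
  <chi_9*chi_4, chi_4> = (1/24)[1*(2)*conj(1) + 1*(-2)*conj(1) + 2*(sqrt(3))*conj(-1) + 2*(1)*conj(1) + 2*(0)*conj(-1) + 2*(-1)*conj(1) + 2*(-sqrt(3))*conj(-1) + 6*(0)*conj(-1) + 6*(0)*conj(1)]
      = (1/24)[(2) + (-2) + (-2*sqrt(3)) + (2) + (0) + (-2) + (2*sqrt(3)) + (0) + (0)] = 0/24 = 0
  <chi_9*chi_4, chi_5> = (1/24)[1*(2)*conj(2) + 1*(-2)*conj(-2) + 2*(sqrt(3))*conj(sqrt(3)) + 2*(1)*conj(1) + 2*(0)*conj(0) + 2*(-1)*conj(-1) + 2*(-sqrt(3))*conj(-sqrt(3)) + 6*(0)*conj(0) + 6*(0)*conj(0)]
      = (1/24)[(4) + (4) + (6) + (2) + (0) + (2) + (6) + (0) + (0)] = 24/24 = 1
  <chi_9*chi_4, chi_6> = (1/24)[1*(2)*conj(2) + 1*(-2)*conj(2) + 2*(sqrt(3))*conj(1) + 2*(1)*conj(-1) + 2*(0)*conj(-2) + 2*(-1)*conj(-1) + 2*(-sqrt(3))*conj(1) + 6*(0)*conj(0) + 6*(0)*conj(0)]
      = (1/24)[(4) + (-4) + (2*sqrt(3)) + (-2) + (0) + (2) + (-2*sqrt(3)) + (0) + (0)] = 0/24 = 0
  <chi_9*chi_4, chi_7> = (1/24)[1*(2)*conj(2) + 1*(-2)*conj(-2) + 2*(sqrt(3))*conj(0) + 2*(1)*conj(-2) + 2*(0)*conj(0) + 2*(-1)*conj(2) + 2*(-sqrt(3))*conj(0) + 6*(0)*conj(0) + 6*(0)*conj(0)]
      = (1/24)[(4) + (4) + (0) + (-4) + (0) + (-4) + (0) + (0) + (0)] = 0/24 = 0
  <chi_9*chi_4, chi_8> = (1/24)[1*(2)*conj(2) + 1*(-2)*conj(2) + 2*(sqrt(3))*conj(-1) + 2*(1)*conj(-1) + 2*(0)*conj(2) + 2*(-1)*conj(-1) + 2*(-sqrt(3))*conj(-1) + 6*(0)*conj(0) + 6*(0)*conj(0)]
      = (1/24)[(4) + (-4) + (-2*sqrt(3)) + (-2) + (0) + (2) + (2*sqrt(3)) + (0) + (0)] = 0/24 = 0
  <chi_9*chi_4, chi_9> = (1/24)[1*(2)*conj(2) + 1*(-2)*conj(-2) + 2*(sqrt(3))*conj(-sqrt(3)) + 2*(1)*conj(1) + 2*(0)*conj(0) + 2*(-1)*conj(-1) + 2*(-sqrt(3))*conj(sqrt(3)) + 6*(0)*conj(0) + 6*(0)*conj(0)]
      = (1/24)[(4) + (4) + (-6) + (2) + (0) + (2) + (-6) + (0) + (0)] = 0/24 = 0
Hence the multiplicities are chi_5: 1. Dimension check: dim(chi_9)*dim(chi_4) = 2*1 = 2 and sum (mult * dim) = 1*2 = 2.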